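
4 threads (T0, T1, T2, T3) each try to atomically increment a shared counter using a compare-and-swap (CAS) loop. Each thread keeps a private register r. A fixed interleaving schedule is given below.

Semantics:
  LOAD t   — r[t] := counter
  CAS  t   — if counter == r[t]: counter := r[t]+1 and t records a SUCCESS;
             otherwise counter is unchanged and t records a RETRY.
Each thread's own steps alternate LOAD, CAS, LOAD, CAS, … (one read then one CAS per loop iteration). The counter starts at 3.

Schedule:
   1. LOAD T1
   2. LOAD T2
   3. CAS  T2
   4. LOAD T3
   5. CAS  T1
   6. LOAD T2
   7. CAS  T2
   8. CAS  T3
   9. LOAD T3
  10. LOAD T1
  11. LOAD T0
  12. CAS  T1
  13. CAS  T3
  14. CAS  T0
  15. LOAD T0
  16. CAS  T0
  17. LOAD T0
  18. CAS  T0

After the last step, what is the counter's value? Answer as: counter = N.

[1] T1.load  rd  (counter 3, T1.r 3)
[2] T2.load  rd  (counter 3, T2.r 3)
[3] T2.cas  hit  (counter 4, T2.r 3)
[4] T3.load  rd  (counter 4, T3.r 4)
[5] T1.cas  miss  (counter 4, T1.r 3)
[6] T2.load  rd  (counter 4, T2.r 4)
[7] T2.cas  hit  (counter 5, T2.r 4)
[8] T3.cas  miss  (counter 5, T3.r 4)
[9] T3.load  rd  (counter 5, T3.r 5)
[10] T1.load  rd  (counter 5, T1.r 5)
[11] T0.load  rd  (counter 5, T0.r 5)
[12] T1.cas  hit  (counter 6, T1.r 5)
[13] T3.cas  miss  (counter 6, T3.r 5)
[14] T0.cas  miss  (counter 6, T0.r 5)
[15] T0.load  rd  (counter 6, T0.r 6)
[16] T0.cas  hit  (counter 7, T0.r 6)
[17] T0.load  rd  (counter 7, T0.r 7)
[18] T0.cas  hit  (counter 8, T0.r 7)

counter = 8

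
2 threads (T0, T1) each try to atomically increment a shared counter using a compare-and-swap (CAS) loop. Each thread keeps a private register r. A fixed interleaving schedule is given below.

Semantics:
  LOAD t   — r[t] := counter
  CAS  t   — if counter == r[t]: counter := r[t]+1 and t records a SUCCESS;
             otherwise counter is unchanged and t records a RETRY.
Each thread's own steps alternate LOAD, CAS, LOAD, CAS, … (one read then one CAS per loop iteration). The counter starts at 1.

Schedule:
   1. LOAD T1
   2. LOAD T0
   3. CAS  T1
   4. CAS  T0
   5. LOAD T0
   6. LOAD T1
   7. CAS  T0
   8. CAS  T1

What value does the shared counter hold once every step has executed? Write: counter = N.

counter = 3

   1) LOAD T1:  M=1  r_T1=1
   2) LOAD T0:  M=1  r_T0=1
   3) CAS  T1:  M=2  r_T1=1 ✓
   4) CAS  T0:  M=2  r_T0=1 ✗
   5) LOAD T0:  M=2  r_T0=2
   6) LOAD T1:  M=2  r_T1=2
   7) CAS  T0:  M=3  r_T0=2 ✓
   8) CAS  T1:  M=3  r_T1=2 ✗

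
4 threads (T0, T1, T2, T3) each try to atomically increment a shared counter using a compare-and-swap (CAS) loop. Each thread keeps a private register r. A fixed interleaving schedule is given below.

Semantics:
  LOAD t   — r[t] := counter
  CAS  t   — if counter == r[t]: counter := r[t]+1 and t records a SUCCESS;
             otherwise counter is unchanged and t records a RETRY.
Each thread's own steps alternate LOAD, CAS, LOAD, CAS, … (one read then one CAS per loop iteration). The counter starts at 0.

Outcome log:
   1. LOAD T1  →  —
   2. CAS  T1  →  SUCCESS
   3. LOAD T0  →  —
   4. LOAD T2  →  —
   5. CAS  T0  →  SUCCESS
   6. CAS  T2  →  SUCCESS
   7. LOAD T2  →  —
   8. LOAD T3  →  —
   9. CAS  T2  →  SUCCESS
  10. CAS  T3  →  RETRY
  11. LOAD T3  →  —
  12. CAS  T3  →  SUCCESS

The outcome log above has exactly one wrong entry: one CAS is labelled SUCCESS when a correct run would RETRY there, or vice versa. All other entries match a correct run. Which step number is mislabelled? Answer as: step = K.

Reference trace:
[1] T1.load  rd  (counter 0, T1.r 0)
[2] T1.cas  hit  (counter 1, T1.r 0)
[3] T0.load  rd  (counter 1, T0.r 1)
[4] T2.load  rd  (counter 1, T2.r 1)
[5] T0.cas  hit  (counter 2, T0.r 1)
[6] T2.cas  miss  (counter 2, T2.r 1)
[7] T2.load  rd  (counter 2, T2.r 2)
[8] T3.load  rd  (counter 2, T3.r 2)
[9] T2.cas  hit  (counter 3, T2.r 2)
[10] T3.cas  miss  (counter 3, T3.r 2)
[11] T3.load  rd  (counter 3, T3.r 3)
[12] T3.cas  hit  (counter 4, T3.r 3)
Log disagrees first at step 6.

step = 6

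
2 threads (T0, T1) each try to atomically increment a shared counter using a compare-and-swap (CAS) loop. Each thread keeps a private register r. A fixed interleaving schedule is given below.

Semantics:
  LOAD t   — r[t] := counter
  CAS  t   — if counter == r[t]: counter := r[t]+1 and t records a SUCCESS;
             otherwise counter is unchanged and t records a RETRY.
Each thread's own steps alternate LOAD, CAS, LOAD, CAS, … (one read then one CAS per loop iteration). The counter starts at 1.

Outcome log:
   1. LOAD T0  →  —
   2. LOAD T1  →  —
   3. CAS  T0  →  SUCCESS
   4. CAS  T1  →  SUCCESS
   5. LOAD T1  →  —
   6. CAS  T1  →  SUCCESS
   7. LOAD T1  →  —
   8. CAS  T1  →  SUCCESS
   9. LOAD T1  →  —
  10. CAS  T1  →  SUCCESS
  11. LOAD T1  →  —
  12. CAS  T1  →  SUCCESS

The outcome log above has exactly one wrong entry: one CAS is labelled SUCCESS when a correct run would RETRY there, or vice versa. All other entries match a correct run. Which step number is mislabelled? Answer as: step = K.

Reference trace:
1. LOAD T0 → mem=1 r[T0]=1 [LOAD]
2. LOAD T1 → mem=1 r[T1]=1 [LOAD]
3. CAS T0 → mem=2 r[T0]=1 [OK]
4. CAS T1 → mem=2 r[T1]=1 [RETRY]
5. LOAD T1 → mem=2 r[T1]=2 [LOAD]
6. CAS T1 → mem=3 r[T1]=2 [OK]
7. LOAD T1 → mem=3 r[T1]=3 [LOAD]
8. CAS T1 → mem=4 r[T1]=3 [OK]
9. LOAD T1 → mem=4 r[T1]=4 [LOAD]
10. CAS T1 → mem=5 r[T1]=4 [OK]
11. LOAD T1 → mem=5 r[T1]=5 [LOAD]
12. CAS T1 → mem=6 r[T1]=5 [OK]
Log disagrees first at step 4.

step = 4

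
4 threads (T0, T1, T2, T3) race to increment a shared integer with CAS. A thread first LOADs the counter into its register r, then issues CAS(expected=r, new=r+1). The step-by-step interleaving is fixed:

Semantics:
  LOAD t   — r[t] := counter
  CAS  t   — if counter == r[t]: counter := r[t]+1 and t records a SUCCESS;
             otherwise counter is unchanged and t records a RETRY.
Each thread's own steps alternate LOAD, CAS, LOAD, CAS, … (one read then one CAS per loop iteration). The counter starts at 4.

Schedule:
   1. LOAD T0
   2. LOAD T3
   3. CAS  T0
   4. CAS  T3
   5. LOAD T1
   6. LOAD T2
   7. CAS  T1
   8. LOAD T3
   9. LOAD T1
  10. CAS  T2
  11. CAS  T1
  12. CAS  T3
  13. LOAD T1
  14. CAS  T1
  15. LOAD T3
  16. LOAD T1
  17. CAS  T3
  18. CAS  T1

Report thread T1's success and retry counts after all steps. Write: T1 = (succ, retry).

#1 T0 reads 4
#2 T3 reads 4
#3 T0 CAS(4→5) writes; counter now 5
#4 T3 CAS(4→5) fails; counter now 5
#5 T1 reads 5
#6 T2 reads 5
#7 T1 CAS(5→6) writes; counter now 6
#8 T3 reads 6
#9 T1 reads 6
#10 T2 CAS(5→6) fails; counter now 6
#11 T1 CAS(6→7) writes; counter now 7
#12 T3 CAS(6→7) fails; counter now 7
#13 T1 reads 7
#14 T1 CAS(7→8) writes; counter now 8
#15 T3 reads 8
#16 T1 reads 8
#17 T3 CAS(8→9) writes; counter now 9
#18 T1 CAS(8→9) fails; counter now 9

T1 = (3, 1)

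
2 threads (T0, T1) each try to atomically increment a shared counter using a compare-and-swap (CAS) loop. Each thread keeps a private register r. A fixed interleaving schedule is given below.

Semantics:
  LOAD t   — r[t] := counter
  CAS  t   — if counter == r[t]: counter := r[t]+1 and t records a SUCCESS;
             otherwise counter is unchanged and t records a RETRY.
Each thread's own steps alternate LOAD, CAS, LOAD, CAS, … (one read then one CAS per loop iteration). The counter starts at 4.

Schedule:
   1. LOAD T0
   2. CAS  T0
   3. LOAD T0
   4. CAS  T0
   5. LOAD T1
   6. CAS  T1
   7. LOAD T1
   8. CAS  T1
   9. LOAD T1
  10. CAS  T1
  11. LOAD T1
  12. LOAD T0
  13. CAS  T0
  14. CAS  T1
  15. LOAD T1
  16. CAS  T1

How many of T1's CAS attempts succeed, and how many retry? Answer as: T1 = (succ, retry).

1. LOAD T0 → mem=4 r[T0]=4 [LOAD]
2. CAS T0 → mem=5 r[T0]=4 [OK]
3. LOAD T0 → mem=5 r[T0]=5 [LOAD]
4. CAS T0 → mem=6 r[T0]=5 [OK]
5. LOAD T1 → mem=6 r[T1]=6 [LOAD]
6. CAS T1 → mem=7 r[T1]=6 [OK]
7. LOAD T1 → mem=7 r[T1]=7 [LOAD]
8. CAS T1 → mem=8 r[T1]=7 [OK]
9. LOAD T1 → mem=8 r[T1]=8 [LOAD]
10. CAS T1 → mem=9 r[T1]=8 [OK]
11. LOAD T1 → mem=9 r[T1]=9 [LOAD]
12. LOAD T0 → mem=9 r[T0]=9 [LOAD]
13. CAS T0 → mem=10 r[T0]=9 [OK]
14. CAS T1 → mem=10 r[T1]=9 [RETRY]
15. LOAD T1 → mem=10 r[T1]=10 [LOAD]
16. CAS T1 → mem=11 r[T1]=10 [OK]

T1 = (4, 1)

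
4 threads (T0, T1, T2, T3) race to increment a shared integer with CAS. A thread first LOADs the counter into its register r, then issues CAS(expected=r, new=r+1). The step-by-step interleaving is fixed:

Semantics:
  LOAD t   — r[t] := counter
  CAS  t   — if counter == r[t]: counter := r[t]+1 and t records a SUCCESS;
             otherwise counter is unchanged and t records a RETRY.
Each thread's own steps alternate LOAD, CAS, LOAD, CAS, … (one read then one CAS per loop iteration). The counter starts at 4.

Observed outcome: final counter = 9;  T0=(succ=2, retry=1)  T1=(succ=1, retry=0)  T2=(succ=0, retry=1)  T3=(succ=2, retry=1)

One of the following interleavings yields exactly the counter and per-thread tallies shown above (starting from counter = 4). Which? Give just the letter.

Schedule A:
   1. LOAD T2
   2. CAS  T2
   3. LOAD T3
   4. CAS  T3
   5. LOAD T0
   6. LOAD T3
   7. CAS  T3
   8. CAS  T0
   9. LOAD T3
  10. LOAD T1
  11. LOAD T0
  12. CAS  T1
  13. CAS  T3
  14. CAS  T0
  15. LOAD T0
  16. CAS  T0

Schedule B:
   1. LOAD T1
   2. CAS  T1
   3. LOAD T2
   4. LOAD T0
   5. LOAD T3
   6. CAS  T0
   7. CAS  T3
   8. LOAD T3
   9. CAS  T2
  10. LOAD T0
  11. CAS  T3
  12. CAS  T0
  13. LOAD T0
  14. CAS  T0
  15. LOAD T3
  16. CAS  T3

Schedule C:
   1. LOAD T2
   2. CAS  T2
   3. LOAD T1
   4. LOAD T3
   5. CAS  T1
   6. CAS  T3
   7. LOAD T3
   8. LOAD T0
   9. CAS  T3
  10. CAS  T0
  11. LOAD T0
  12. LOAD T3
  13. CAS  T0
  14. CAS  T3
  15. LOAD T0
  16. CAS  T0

B

Tracing schedule B:
T1 LOAD — after: cnt=4, r=4 — load
T1 CAS — after: cnt=5, r=4 — ok
T2 LOAD — after: cnt=5, r=5 — load
T0 LOAD — after: cnt=5, r=5 — load
T3 LOAD — after: cnt=5, r=5 — load
T0 CAS — after: cnt=6, r=5 — ok
T3 CAS — after: cnt=6, r=5 — retry
T3 LOAD — after: cnt=6, r=6 — load
T2 CAS — after: cnt=6, r=5 — retry
T0 LOAD — after: cnt=6, r=6 — load
T3 CAS — after: cnt=7, r=6 — ok
T0 CAS — after: cnt=7, r=6 — retry
T0 LOAD — after: cnt=7, r=7 — load
T0 CAS — after: cnt=8, r=7 — ok
T3 LOAD — after: cnt=8, r=8 — load
T3 CAS — after: cnt=9, r=8 — ok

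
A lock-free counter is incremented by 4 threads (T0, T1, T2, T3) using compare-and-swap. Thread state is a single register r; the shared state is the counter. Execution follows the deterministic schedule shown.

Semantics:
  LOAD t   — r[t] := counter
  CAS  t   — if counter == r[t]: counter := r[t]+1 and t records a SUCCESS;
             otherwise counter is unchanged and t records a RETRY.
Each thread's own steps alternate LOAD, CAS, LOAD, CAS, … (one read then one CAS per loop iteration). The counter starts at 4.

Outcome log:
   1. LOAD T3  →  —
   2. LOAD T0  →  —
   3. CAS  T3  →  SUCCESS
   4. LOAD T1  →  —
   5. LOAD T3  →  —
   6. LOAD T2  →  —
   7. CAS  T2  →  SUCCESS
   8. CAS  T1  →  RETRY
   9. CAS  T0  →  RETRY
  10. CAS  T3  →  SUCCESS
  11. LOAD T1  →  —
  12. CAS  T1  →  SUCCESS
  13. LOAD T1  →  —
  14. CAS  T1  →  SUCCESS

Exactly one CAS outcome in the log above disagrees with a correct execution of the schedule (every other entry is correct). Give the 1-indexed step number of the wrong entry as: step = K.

Reference trace:
[1] T3.load  rd  (counter 4, T3.r 4)
[2] T0.load  rd  (counter 4, T0.r 4)
[3] T3.cas  hit  (counter 5, T3.r 4)
[4] T1.load  rd  (counter 5, T1.r 5)
[5] T3.load  rd  (counter 5, T3.r 5)
[6] T2.load  rd  (counter 5, T2.r 5)
[7] T2.cas  hit  (counter 6, T2.r 5)
[8] T1.cas  miss  (counter 6, T1.r 5)
[9] T0.cas  miss  (counter 6, T0.r 4)
[10] T3.cas  miss  (counter 6, T3.r 5)
[11] T1.load  rd  (counter 6, T1.r 6)
[12] T1.cas  hit  (counter 7, T1.r 6)
[13] T1.load  rd  (counter 7, T1.r 7)
[14] T1.cas  hit  (counter 8, T1.r 7)
Log disagrees first at step 10.

step = 10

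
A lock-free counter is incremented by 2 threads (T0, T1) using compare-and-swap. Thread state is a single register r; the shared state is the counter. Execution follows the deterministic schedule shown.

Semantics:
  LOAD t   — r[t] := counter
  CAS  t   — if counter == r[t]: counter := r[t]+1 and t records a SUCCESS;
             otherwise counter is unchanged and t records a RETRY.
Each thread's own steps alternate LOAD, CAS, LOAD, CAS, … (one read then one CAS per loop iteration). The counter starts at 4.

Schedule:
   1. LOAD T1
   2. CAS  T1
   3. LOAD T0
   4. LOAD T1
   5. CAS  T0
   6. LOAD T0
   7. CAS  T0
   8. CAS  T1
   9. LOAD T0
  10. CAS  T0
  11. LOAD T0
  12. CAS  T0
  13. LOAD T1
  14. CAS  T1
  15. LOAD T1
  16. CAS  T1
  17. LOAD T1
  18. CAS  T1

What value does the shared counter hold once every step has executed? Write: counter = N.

counter = 12

   1) LOAD T1:  M=4  r_T1=4
   2) CAS  T1:  M=5  r_T1=4 ✓
   3) LOAD T0:  M=5  r_T0=5
   4) LOAD T1:  M=5  r_T1=5
   5) CAS  T0:  M=6  r_T0=5 ✓
   6) LOAD T0:  M=6  r_T0=6
   7) CAS  T0:  M=7  r_T0=6 ✓
   8) CAS  T1:  M=7  r_T1=5 ✗
   9) LOAD T0:  M=7  r_T0=7
  10) CAS  T0:  M=8  r_T0=7 ✓
  11) LOAD T0:  M=8  r_T0=8
  12) CAS  T0:  M=9  r_T0=8 ✓
  13) LOAD T1:  M=9  r_T1=9
  14) CAS  T1:  M=10  r_T1=9 ✓
  15) LOAD T1:  M=10  r_T1=10
  16) CAS  T1:  M=11  r_T1=10 ✓
  17) LOAD T1:  M=11  r_T1=11
  18) CAS  T1:  M=12  r_T1=11 ✓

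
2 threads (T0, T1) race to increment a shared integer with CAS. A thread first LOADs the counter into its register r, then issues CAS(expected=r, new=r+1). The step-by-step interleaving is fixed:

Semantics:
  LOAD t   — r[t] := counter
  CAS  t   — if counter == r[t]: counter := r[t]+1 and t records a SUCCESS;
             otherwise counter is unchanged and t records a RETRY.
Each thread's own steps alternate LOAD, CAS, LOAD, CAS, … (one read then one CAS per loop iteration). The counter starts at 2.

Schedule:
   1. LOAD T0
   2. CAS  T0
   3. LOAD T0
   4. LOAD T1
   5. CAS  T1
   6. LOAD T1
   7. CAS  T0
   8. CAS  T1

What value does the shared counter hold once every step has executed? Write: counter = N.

counter = 5

step 1: T0 LOAD ⇒ load; ctr=2 reg=2
step 2: T0 CAS ⇒ ok; ctr=3 reg=2
step 3: T0 LOAD ⇒ load; ctr=3 reg=3
step 4: T1 LOAD ⇒ load; ctr=3 reg=3
step 5: T1 CAS ⇒ ok; ctr=4 reg=3
step 6: T1 LOAD ⇒ load; ctr=4 reg=4
step 7: T0 CAS ⇒ retry; ctr=4 reg=3
step 8: T1 CAS ⇒ ok; ctr=5 reg=4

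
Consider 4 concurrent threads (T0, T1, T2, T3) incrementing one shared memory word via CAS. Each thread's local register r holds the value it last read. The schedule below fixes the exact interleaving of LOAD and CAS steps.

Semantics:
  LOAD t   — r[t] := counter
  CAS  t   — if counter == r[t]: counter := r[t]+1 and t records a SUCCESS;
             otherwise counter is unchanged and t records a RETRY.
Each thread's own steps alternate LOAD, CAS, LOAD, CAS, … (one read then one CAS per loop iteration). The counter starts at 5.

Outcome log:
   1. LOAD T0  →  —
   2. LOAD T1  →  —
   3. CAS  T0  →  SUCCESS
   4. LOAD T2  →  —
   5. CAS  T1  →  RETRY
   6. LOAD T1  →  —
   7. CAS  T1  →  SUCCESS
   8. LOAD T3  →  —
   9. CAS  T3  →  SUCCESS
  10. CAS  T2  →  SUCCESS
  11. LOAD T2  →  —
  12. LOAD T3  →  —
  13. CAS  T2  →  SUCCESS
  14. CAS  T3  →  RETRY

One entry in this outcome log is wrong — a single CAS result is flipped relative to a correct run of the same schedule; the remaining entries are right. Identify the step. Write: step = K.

step = 10

Correct run:
T0 LOAD — after: cnt=5, r=5 — load
T1 LOAD — after: cnt=5, r=5 — load
T0 CAS — after: cnt=6, r=5 — ok
T2 LOAD — after: cnt=6, r=6 — load
T1 CAS — after: cnt=6, r=5 — retry
T1 LOAD — after: cnt=6, r=6 — load
T1 CAS — after: cnt=7, r=6 — ok
T3 LOAD — after: cnt=7, r=7 — load
T3 CAS — after: cnt=8, r=7 — ok
T2 CAS — after: cnt=8, r=6 — retry
T2 LOAD — after: cnt=8, r=8 — load
T3 LOAD — after: cnt=8, r=8 — load
T2 CAS — after: cnt=9, r=8 — ok
T3 CAS — after: cnt=9, r=8 — retry
Mismatch at 10.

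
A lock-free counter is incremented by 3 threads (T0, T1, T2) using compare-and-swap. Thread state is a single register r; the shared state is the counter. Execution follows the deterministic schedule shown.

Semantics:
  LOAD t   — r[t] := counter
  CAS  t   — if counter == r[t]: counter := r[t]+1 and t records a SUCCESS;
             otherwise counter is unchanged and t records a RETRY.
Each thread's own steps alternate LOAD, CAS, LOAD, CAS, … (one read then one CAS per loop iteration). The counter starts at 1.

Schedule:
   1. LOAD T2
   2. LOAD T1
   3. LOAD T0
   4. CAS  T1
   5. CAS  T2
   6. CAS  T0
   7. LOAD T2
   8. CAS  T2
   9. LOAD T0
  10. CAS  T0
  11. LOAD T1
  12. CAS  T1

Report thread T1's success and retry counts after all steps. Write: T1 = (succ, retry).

T1 = (2, 0)

[1] T2.load  rd  (counter 1, T2.r 1)
[2] T1.load  rd  (counter 1, T1.r 1)
[3] T0.load  rd  (counter 1, T0.r 1)
[4] T1.cas  hit  (counter 2, T1.r 1)
[5] T2.cas  miss  (counter 2, T2.r 1)
[6] T0.cas  miss  (counter 2, T0.r 1)
[7] T2.load  rd  (counter 2, T2.r 2)
[8] T2.cas  hit  (counter 3, T2.r 2)
[9] T0.load  rd  (counter 3, T0.r 3)
[10] T0.cas  hit  (counter 4, T0.r 3)
[11] T1.load  rd  (counter 4, T1.r 4)
[12] T1.cas  hit  (counter 5, T1.r 4)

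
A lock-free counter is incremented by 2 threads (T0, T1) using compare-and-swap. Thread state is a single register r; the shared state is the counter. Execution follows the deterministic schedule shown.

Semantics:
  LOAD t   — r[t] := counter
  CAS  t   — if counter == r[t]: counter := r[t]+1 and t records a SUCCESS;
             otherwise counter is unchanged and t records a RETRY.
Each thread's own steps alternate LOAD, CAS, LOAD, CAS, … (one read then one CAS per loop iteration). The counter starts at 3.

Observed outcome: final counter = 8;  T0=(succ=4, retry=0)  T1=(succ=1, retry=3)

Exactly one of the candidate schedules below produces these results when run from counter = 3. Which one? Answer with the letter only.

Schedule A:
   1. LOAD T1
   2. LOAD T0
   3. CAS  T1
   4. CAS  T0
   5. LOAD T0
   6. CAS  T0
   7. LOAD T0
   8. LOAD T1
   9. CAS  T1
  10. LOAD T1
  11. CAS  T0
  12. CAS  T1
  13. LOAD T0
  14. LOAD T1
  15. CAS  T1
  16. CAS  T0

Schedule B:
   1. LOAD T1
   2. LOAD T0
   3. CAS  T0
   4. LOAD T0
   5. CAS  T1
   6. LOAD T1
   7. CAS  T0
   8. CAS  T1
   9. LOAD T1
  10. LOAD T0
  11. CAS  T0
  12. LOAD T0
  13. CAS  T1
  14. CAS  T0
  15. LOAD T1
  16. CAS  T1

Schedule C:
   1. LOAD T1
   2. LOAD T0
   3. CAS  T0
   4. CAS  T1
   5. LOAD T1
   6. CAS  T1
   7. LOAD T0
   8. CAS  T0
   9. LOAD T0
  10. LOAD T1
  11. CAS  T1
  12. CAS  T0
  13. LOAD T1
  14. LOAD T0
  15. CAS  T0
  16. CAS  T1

Tracing schedule B:
   1) LOAD T1:  M=3  r_T1=3
   2) LOAD T0:  M=3  r_T0=3
   3) CAS  T0:  M=4  r_T0=3 ✓
   4) LOAD T0:  M=4  r_T0=4
   5) CAS  T1:  M=4  r_T1=3 ✗
   6) LOAD T1:  M=4  r_T1=4
   7) CAS  T0:  M=5  r_T0=4 ✓
   8) CAS  T1:  M=5  r_T1=4 ✗
   9) LOAD T1:  M=5  r_T1=5
  10) LOAD T0:  M=5  r_T0=5
  11) CAS  T0:  M=6  r_T0=5 ✓
  12) LOAD T0:  M=6  r_T0=6
  13) CAS  T1:  M=6  r_T1=5 ✗
  14) CAS  T0:  M=7  r_T0=6 ✓
  15) LOAD T1:  M=7  r_T1=7
  16) CAS  T1:  M=8  r_T1=7 ✓

B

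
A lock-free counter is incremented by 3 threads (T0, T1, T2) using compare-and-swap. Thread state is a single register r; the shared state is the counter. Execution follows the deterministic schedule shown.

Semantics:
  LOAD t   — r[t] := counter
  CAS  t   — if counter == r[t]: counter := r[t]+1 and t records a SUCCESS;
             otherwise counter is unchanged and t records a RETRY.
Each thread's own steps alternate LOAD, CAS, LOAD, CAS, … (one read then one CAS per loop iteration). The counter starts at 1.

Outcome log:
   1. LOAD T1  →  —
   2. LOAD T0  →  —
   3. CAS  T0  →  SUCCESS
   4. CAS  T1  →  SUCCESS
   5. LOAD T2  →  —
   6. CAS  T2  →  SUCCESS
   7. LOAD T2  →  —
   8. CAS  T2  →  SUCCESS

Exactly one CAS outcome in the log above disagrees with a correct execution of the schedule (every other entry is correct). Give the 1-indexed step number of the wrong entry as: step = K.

step = 4

Reference trace:
#1 T1 reads 1
#2 T0 reads 1
#3 T0 CAS(1→2) writes; counter now 2
#4 T1 CAS(1→2) fails; counter now 2
#5 T2 reads 2
#6 T2 CAS(2→3) writes; counter now 3
#7 T2 reads 3
#8 T2 CAS(3→4) writes; counter now 4
Mismatch at 4.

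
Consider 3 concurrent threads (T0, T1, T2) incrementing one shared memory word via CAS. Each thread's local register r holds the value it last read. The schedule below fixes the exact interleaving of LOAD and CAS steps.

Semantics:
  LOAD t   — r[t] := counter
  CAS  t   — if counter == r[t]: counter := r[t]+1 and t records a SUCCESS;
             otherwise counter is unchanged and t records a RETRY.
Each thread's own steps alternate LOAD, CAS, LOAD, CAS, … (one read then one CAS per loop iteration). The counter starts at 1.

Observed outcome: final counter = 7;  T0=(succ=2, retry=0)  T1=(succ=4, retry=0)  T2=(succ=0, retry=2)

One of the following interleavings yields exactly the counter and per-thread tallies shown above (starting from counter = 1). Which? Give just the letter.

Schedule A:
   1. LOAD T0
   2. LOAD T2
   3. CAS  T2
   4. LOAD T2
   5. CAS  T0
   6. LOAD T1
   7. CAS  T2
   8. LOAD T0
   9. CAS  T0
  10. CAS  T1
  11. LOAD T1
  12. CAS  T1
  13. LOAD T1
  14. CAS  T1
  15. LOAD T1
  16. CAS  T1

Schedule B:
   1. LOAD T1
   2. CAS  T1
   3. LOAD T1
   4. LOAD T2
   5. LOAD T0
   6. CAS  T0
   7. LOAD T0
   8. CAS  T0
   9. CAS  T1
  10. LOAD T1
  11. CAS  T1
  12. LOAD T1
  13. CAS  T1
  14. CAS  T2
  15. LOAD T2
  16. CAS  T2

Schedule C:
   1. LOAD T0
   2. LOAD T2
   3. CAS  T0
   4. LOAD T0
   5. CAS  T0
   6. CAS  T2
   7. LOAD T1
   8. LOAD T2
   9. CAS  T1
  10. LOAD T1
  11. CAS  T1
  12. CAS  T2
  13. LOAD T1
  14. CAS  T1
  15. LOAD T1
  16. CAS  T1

C

Simulating candidate C:
[1] T0.load  rd  (counter 1, T0.r 1)
[2] T2.load  rd  (counter 1, T2.r 1)
[3] T0.cas  hit  (counter 2, T0.r 1)
[4] T0.load  rd  (counter 2, T0.r 2)
[5] T0.cas  hit  (counter 3, T0.r 2)
[6] T2.cas  miss  (counter 3, T2.r 1)
[7] T1.load  rd  (counter 3, T1.r 3)
[8] T2.load  rd  (counter 3, T2.r 3)
[9] T1.cas  hit  (counter 4, T1.r 3)
[10] T1.load  rd  (counter 4, T1.r 4)
[11] T1.cas  hit  (counter 5, T1.r 4)
[12] T2.cas  miss  (counter 5, T2.r 3)
[13] T1.load  rd  (counter 5, T1.r 5)
[14] T1.cas  hit  (counter 6, T1.r 5)
[15] T1.load  rd  (counter 6, T1.r 6)
[16] T1.cas  hit  (counter 7, T1.r 6)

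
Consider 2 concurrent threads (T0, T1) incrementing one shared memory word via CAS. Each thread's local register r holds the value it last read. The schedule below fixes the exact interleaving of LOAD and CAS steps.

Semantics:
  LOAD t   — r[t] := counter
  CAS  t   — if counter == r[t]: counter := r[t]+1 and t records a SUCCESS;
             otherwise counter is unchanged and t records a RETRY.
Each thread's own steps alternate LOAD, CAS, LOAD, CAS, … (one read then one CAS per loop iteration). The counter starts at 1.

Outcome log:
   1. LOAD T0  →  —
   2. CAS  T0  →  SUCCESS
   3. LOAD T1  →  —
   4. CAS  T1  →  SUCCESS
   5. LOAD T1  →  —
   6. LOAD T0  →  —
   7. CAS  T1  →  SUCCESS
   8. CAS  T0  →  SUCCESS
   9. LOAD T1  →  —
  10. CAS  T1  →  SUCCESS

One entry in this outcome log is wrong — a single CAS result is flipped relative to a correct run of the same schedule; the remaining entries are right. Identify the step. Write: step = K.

step = 8

Reference trace:
step 1: T0 LOAD ⇒ load; ctr=1 reg=1
step 2: T0 CAS ⇒ ok; ctr=2 reg=1
step 3: T1 LOAD ⇒ load; ctr=2 reg=2
step 4: T1 CAS ⇒ ok; ctr=3 reg=2
step 5: T1 LOAD ⇒ load; ctr=3 reg=3
step 6: T0 LOAD ⇒ load; ctr=3 reg=3
step 7: T1 CAS ⇒ ok; ctr=4 reg=3
step 8: T0 CAS ⇒ retry; ctr=4 reg=3
step 9: T1 LOAD ⇒ load; ctr=4 reg=4
step 10: T1 CAS ⇒ ok; ctr=5 reg=4
Mismatch at 8.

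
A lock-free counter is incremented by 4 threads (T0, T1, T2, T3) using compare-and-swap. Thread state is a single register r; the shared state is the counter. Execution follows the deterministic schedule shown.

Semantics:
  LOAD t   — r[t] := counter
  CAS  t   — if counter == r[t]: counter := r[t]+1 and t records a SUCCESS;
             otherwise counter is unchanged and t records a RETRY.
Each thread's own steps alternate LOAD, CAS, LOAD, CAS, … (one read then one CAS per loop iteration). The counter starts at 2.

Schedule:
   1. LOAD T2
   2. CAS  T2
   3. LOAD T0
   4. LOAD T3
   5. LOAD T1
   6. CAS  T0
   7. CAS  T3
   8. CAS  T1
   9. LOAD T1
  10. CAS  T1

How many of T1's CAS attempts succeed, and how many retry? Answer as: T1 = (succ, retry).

1. LOAD T2 → mem=2 r[T2]=2 [LOAD]
2. CAS T2 → mem=3 r[T2]=2 [OK]
3. LOAD T0 → mem=3 r[T0]=3 [LOAD]
4. LOAD T3 → mem=3 r[T3]=3 [LOAD]
5. LOAD T1 → mem=3 r[T1]=3 [LOAD]
6. CAS T0 → mem=4 r[T0]=3 [OK]
7. CAS T3 → mem=4 r[T3]=3 [RETRY]
8. CAS T1 → mem=4 r[T1]=3 [RETRY]
9. LOAD T1 → mem=4 r[T1]=4 [LOAD]
10. CAS T1 → mem=5 r[T1]=4 [OK]

T1 = (1, 1)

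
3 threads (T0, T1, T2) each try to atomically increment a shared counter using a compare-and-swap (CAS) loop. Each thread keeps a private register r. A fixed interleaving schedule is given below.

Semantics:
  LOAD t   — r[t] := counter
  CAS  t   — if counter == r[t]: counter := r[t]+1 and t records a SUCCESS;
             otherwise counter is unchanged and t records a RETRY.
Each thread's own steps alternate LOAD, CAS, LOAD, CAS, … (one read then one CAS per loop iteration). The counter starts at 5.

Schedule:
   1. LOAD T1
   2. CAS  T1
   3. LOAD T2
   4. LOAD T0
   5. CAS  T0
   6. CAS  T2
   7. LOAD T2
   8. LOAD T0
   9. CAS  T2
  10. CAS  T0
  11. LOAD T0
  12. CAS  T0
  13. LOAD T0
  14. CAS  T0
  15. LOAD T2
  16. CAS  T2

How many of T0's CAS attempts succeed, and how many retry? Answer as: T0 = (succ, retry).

   1) LOAD T1:  M=5  r_T1=5
   2) CAS  T1:  M=6  r_T1=5 ✓
   3) LOAD T2:  M=6  r_T2=6
   4) LOAD T0:  M=6  r_T0=6
   5) CAS  T0:  M=7  r_T0=6 ✓
   6) CAS  T2:  M=7  r_T2=6 ✗
   7) LOAD T2:  M=7  r_T2=7
   8) LOAD T0:  M=7  r_T0=7
   9) CAS  T2:  M=8  r_T2=7 ✓
  10) CAS  T0:  M=8  r_T0=7 ✗
  11) LOAD T0:  M=8  r_T0=8
  12) CAS  T0:  M=9  r_T0=8 ✓
  13) LOAD T0:  M=9  r_T0=9
  14) CAS  T0:  M=10  r_T0=9 ✓
  15) LOAD T2:  M=10  r_T2=10
  16) CAS  T2:  M=11  r_T2=10 ✓

T0 = (3, 1)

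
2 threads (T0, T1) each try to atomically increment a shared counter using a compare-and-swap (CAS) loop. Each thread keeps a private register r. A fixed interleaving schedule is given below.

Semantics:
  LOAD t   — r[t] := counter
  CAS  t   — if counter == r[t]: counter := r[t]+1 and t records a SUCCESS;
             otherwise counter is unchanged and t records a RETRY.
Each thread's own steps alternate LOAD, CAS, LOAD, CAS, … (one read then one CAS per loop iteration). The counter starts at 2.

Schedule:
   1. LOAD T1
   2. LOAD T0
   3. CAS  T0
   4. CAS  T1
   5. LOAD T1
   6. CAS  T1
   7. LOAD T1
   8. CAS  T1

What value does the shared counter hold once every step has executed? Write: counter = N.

step 1: T1 LOAD ⇒ load; ctr=2 reg=2
step 2: T0 LOAD ⇒ load; ctr=2 reg=2
step 3: T0 CAS ⇒ ok; ctr=3 reg=2
step 4: T1 CAS ⇒ retry; ctr=3 reg=2
step 5: T1 LOAD ⇒ load; ctr=3 reg=3
step 6: T1 CAS ⇒ ok; ctr=4 reg=3
step 7: T1 LOAD ⇒ load; ctr=4 reg=4
step 8: T1 CAS ⇒ ok; ctr=5 reg=4

counter = 5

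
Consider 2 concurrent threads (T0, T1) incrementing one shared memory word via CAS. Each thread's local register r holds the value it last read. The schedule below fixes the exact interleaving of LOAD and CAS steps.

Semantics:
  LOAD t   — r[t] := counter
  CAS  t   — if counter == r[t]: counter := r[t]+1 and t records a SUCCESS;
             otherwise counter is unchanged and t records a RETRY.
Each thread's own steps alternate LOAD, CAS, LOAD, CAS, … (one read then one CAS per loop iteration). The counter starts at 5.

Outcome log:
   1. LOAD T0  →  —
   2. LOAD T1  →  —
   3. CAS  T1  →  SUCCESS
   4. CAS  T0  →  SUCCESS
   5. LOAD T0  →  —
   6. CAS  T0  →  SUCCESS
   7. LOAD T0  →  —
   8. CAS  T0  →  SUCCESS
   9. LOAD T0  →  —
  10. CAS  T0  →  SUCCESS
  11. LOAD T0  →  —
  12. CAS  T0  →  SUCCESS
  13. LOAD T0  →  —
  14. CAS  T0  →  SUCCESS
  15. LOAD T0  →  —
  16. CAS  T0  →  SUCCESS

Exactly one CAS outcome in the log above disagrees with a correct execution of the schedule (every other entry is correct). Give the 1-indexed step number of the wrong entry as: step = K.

step = 4

Reference trace:
#1 T0 reads 5
#2 T1 reads 5
#3 T1 CAS(5→6) writes; counter now 6
#4 T0 CAS(5→6) fails; counter now 6
#5 T0 reads 6
#6 T0 CAS(6→7) writes; counter now 7
#7 T0 reads 7
#8 T0 CAS(7→8) writes; counter now 8
#9 T0 reads 8
#10 T0 CAS(8→9) writes; counter now 9
#11 T0 reads 9
#12 T0 CAS(9→10) writes; counter now 10
#13 T0 reads 10
#14 T0 CAS(10→11) writes; counter now 11
#15 T0 reads 11
#16 T0 CAS(11→12) writes; counter now 12
Flip is step 4.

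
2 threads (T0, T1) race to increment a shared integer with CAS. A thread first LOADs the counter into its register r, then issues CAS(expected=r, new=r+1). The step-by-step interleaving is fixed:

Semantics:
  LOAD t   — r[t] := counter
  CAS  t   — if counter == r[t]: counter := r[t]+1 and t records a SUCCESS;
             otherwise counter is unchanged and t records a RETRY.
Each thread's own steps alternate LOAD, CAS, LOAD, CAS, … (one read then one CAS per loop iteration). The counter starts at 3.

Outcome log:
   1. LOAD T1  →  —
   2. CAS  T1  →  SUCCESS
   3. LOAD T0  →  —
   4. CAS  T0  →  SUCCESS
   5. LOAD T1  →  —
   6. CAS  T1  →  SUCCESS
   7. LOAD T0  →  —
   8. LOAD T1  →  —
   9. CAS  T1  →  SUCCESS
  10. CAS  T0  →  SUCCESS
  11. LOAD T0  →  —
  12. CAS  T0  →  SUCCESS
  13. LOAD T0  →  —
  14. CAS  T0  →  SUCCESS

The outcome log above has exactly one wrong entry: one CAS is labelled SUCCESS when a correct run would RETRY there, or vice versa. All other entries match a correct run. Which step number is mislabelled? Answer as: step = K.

step = 10

Re-executing:
T1 LOAD — after: cnt=3, r=3 — load
T1 CAS — after: cnt=4, r=3 — ok
T0 LOAD — after: cnt=4, r=4 — load
T0 CAS — after: cnt=5, r=4 — ok
T1 LOAD — after: cnt=5, r=5 — load
T1 CAS — after: cnt=6, r=5 — ok
T0 LOAD — after: cnt=6, r=6 — load
T1 LOAD — after: cnt=6, r=6 — load
T1 CAS — after: cnt=7, r=6 — ok
T0 CAS — after: cnt=7, r=6 — retry
T0 LOAD — after: cnt=7, r=7 — load
T0 CAS — after: cnt=8, r=7 — ok
T0 LOAD — after: cnt=8, r=8 — load
T0 CAS — after: cnt=9, r=8 — ok
Flip is step 10.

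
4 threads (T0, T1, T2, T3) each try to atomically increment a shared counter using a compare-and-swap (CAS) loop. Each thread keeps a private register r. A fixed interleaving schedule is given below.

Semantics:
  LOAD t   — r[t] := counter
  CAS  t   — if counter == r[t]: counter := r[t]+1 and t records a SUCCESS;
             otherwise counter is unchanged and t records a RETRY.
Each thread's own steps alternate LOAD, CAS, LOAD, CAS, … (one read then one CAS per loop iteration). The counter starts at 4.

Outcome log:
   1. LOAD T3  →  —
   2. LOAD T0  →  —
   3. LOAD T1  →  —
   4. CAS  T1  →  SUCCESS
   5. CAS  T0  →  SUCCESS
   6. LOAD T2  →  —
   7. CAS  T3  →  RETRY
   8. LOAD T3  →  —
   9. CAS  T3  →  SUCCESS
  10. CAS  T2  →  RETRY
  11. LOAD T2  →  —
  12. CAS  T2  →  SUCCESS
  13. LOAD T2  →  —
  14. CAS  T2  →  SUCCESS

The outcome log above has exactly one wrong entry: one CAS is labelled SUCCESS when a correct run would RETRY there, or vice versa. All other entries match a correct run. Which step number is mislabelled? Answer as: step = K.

Correct run:
step 1: T3 LOAD ⇒ load; ctr=4 reg=4
step 2: T0 LOAD ⇒ load; ctr=4 reg=4
step 3: T1 LOAD ⇒ load; ctr=4 reg=4
step 4: T1 CAS ⇒ ok; ctr=5 reg=4
step 5: T0 CAS ⇒ retry; ctr=5 reg=4
step 6: T2 LOAD ⇒ load; ctr=5 reg=5
step 7: T3 CAS ⇒ retry; ctr=5 reg=4
step 8: T3 LOAD ⇒ load; ctr=5 reg=5
step 9: T3 CAS ⇒ ok; ctr=6 reg=5
step 10: T2 CAS ⇒ retry; ctr=6 reg=5
step 11: T2 LOAD ⇒ load; ctr=6 reg=6
step 12: T2 CAS ⇒ ok; ctr=7 reg=6
step 13: T2 LOAD ⇒ load; ctr=7 reg=7
step 14: T2 CAS ⇒ ok; ctr=8 reg=7
Log disagrees first at step 5.

step = 5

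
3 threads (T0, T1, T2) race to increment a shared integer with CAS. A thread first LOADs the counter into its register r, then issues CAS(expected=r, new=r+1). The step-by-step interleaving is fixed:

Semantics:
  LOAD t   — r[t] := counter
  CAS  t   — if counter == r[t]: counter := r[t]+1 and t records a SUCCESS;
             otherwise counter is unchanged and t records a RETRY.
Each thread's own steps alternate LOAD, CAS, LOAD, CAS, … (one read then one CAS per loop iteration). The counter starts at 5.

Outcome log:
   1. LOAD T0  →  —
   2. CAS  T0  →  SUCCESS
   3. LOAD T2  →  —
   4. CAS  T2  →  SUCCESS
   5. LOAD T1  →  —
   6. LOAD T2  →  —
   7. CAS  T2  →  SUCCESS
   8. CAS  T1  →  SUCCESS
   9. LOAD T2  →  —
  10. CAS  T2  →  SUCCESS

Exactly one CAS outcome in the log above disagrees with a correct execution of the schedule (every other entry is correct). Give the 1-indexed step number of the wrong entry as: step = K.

Reference trace:
1. LOAD T0 → mem=5 r[T0]=5 [LOAD]
2. CAS T0 → mem=6 r[T0]=5 [OK]
3. LOAD T2 → mem=6 r[T2]=6 [LOAD]
4. CAS T2 → mem=7 r[T2]=6 [OK]
5. LOAD T1 → mem=7 r[T1]=7 [LOAD]
6. LOAD T2 → mem=7 r[T2]=7 [LOAD]
7. CAS T2 → mem=8 r[T2]=7 [OK]
8. CAS T1 → mem=8 r[T1]=7 [RETRY]
9. LOAD T2 → mem=8 r[T2]=8 [LOAD]
10. CAS T2 → mem=9 r[T2]=8 [OK]
Mismatch at 8.

step = 8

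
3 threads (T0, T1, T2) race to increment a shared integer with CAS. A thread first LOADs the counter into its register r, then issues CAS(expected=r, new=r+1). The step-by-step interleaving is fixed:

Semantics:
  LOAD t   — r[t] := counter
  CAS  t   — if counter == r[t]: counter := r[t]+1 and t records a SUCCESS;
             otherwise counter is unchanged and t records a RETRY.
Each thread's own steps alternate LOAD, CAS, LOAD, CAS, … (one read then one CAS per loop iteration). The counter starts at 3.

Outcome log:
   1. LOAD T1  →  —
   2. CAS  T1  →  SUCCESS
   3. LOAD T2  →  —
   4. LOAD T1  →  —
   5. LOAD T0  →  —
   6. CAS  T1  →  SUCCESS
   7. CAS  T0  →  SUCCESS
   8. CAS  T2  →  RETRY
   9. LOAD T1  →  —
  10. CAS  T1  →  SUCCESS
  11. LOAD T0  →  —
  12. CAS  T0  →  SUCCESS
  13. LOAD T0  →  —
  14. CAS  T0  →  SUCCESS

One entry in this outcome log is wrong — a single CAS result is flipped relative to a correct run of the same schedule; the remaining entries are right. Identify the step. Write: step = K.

step = 7

Correct run:
#1 T1 reads 3
#2 T1 CAS(3→4) writes; counter now 4
#3 T2 reads 4
#4 T1 reads 4
#5 T0 reads 4
#6 T1 CAS(4→5) writes; counter now 5
#7 T0 CAS(4→5) fails; counter now 5
#8 T2 CAS(4→5) fails; counter now 5
#9 T1 reads 5
#10 T1 CAS(5→6) writes; counter now 6
#11 T0 reads 6
#12 T0 CAS(6→7) writes; counter now 7
#13 T0 reads 7
#14 T0 CAS(7→8) writes; counter now 8
Flip is step 7.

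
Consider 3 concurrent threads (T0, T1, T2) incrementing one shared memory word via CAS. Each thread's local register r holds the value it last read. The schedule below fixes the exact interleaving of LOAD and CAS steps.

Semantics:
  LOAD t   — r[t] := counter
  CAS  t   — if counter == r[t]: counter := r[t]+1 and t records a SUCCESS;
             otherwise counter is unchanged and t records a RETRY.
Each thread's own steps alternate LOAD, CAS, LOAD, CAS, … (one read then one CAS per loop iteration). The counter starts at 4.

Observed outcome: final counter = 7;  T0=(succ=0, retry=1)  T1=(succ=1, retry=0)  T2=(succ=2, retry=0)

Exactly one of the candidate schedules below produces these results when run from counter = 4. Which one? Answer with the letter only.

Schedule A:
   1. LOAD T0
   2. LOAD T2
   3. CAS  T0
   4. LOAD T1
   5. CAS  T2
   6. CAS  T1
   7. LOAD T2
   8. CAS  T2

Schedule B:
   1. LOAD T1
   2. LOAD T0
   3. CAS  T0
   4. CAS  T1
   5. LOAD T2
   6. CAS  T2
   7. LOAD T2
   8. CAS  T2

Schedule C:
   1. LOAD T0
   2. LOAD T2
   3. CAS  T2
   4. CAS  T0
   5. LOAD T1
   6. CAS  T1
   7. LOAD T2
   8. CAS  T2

Run C:
1. LOAD T0 → mem=4 r[T0]=4 [LOAD]
2. LOAD T2 → mem=4 r[T2]=4 [LOAD]
3. CAS T2 → mem=5 r[T2]=4 [OK]
4. CAS T0 → mem=5 r[T0]=4 [RETRY]
5. LOAD T1 → mem=5 r[T1]=5 [LOAD]
6. CAS T1 → mem=6 r[T1]=5 [OK]
7. LOAD T2 → mem=6 r[T2]=6 [LOAD]
8. CAS T2 → mem=7 r[T2]=6 [OK]

C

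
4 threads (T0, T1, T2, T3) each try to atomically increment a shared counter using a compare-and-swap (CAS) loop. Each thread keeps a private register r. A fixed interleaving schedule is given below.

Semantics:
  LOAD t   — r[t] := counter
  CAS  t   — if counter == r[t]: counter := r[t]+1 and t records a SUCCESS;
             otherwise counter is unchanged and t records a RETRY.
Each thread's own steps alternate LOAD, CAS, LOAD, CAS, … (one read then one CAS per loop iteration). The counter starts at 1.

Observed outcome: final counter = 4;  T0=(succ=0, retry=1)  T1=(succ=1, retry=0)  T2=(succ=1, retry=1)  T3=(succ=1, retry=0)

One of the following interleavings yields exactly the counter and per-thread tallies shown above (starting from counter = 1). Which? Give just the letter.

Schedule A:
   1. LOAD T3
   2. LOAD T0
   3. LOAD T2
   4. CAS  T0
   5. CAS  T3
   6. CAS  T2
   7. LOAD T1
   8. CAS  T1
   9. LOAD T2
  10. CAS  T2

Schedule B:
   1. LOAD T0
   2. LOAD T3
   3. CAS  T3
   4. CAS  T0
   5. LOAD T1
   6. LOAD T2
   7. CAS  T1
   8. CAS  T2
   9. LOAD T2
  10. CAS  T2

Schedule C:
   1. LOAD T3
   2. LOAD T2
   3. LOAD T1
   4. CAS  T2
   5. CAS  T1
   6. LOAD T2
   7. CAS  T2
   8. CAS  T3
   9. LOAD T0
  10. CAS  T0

Simulating candidate B:
T0 LOAD — after: cnt=1, r=1 — load
T3 LOAD — after: cnt=1, r=1 — load
T3 CAS — after: cnt=2, r=1 — ok
T0 CAS — after: cnt=2, r=1 — retry
T1 LOAD — after: cnt=2, r=2 — load
T2 LOAD — after: cnt=2, r=2 — load
T1 CAS — after: cnt=3, r=2 — ok
T2 CAS — after: cnt=3, r=2 — retry
T2 LOAD — after: cnt=3, r=3 — load
T2 CAS — after: cnt=4, r=3 — ok

B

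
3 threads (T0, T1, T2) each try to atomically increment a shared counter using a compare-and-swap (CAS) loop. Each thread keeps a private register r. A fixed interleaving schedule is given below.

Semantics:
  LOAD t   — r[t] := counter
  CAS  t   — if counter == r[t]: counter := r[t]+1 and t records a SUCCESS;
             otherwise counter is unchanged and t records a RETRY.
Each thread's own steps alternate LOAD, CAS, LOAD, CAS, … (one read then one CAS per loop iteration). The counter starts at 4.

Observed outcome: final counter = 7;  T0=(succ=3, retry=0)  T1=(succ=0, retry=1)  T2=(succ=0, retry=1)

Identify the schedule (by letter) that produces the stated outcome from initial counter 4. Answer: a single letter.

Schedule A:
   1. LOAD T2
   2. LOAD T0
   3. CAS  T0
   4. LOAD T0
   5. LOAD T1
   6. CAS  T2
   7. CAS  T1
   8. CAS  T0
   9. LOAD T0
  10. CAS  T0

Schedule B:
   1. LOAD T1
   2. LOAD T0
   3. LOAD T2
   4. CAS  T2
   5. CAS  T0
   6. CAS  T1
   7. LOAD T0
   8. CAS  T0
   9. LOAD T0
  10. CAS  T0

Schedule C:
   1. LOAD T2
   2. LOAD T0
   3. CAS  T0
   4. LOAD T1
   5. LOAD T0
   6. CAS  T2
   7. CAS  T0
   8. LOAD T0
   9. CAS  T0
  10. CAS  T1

C

Run C:
T2 LOAD — after: cnt=4, r=4 — load
T0 LOAD — after: cnt=4, r=4 — load
T0 CAS — after: cnt=5, r=4 — ok
T1 LOAD — after: cnt=5, r=5 — load
T0 LOAD — after: cnt=5, r=5 — load
T2 CAS — after: cnt=5, r=4 — retry
T0 CAS — after: cnt=6, r=5 — ok
T0 LOAD — after: cnt=6, r=6 — load
T0 CAS — after: cnt=7, r=6 — ok
T1 CAS — after: cnt=7, r=5 — retry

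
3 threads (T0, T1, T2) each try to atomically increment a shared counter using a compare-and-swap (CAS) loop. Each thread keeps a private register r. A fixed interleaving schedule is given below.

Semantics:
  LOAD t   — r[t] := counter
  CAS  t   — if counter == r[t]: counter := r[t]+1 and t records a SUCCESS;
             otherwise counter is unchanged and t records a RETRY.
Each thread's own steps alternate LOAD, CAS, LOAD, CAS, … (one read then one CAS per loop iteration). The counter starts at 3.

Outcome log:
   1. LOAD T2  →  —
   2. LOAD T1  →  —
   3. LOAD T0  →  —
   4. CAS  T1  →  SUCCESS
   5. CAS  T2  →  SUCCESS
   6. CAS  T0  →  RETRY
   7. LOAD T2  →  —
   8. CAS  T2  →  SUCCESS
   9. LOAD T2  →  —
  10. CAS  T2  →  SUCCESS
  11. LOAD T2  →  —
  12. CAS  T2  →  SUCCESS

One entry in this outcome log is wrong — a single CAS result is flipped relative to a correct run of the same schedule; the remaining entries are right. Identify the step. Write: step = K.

step = 5

Re-executing:
step 1: T2 LOAD ⇒ load; ctr=3 reg=3
step 2: T1 LOAD ⇒ load; ctr=3 reg=3
step 3: T0 LOAD ⇒ load; ctr=3 reg=3
step 4: T1 CAS ⇒ ok; ctr=4 reg=3
step 5: T2 CAS ⇒ retry; ctr=4 reg=3
step 6: T0 CAS ⇒ retry; ctr=4 reg=3
step 7: T2 LOAD ⇒ load; ctr=4 reg=4
step 8: T2 CAS ⇒ ok; ctr=5 reg=4
step 9: T2 LOAD ⇒ load; ctr=5 reg=5
step 10: T2 CAS ⇒ ok; ctr=6 reg=5
step 11: T2 LOAD ⇒ load; ctr=6 reg=6
step 12: T2 CAS ⇒ ok; ctr=7 reg=6
Log disagrees first at step 5.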